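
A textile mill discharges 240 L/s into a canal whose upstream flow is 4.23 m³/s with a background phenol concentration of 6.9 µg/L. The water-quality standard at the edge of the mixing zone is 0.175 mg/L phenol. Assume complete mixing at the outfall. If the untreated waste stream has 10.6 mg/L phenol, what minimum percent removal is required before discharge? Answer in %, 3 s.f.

240 L/s = 0.24 m³/s.
6.9 µg/L = 0.0069 mg/L.
Mass balance: 0.175·4.47 = 0.24·Cₑ + 4.23·0.0069.
Cₑ = (0.7823 − 0.02919) / 0.24 = 3.138 mg/L.
Required removal = 1 − 3.138/10.6 = 70.4 %.

70.4 %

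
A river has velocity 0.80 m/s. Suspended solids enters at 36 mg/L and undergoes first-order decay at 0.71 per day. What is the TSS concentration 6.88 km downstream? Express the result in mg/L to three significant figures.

Travel time t = 6.88 km / 0.80 m/s = 6880/0.80 = 8600 s = 0.09954 d.
First-order decay: C = 36·exp(−0.71·0.09954) = 36·0.9318 = 33.54 mg/L.

33.5 mg/L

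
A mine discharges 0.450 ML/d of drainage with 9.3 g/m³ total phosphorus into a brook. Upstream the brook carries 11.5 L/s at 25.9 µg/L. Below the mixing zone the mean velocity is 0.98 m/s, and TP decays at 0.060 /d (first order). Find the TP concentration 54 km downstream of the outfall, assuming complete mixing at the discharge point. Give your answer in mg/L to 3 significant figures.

0.450 ML/d = 0.005208 m³/s.
11.5 L/s = 0.0115 m³/s.
25.9 µg/L = 0.0259 mg/L.
After complete mixing, C₀ = (0.005208·9.3 + 0.0115·0.0259) / 0.01671 = 2.917 mg/L.
Travel time t = 5.4e+04 m / 0.98 m/s = 5.51e+04 s = 0.6378 d.
C = 2.917·exp(−0.060·0.6378) = 2.917·0.9625 = 2.807 mg/L.

2.81 mg/L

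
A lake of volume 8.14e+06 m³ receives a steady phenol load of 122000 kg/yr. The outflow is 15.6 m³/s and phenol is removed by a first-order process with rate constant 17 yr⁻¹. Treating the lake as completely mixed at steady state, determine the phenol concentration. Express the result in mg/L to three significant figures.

0.193 mg/L

Outflow Q = 15.6 m³/s × 3.156e+07 s/yr = 4.923e+08 m³/yr.
Steady-state CSTR mass balance: W = Q·C + k·V·C, so C = W/(Q + kV).
Q + kV = 4.923e+08 + 17·8.14e+06 = 6.307e+08 m³/yr.
C = 122000/6.307e+08 = 0.0001934 kg/m³ = 0.1934 mg/L.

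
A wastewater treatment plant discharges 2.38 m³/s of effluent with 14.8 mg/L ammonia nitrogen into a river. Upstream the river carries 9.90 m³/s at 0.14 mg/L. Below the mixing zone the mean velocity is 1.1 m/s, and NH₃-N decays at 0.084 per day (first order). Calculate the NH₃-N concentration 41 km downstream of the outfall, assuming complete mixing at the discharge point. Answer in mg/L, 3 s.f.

2.88 mg/L

After complete mixing, C₀ = (2.38·14.8 + 9.9·0.14) / 12.28 = 2.981 mg/L.
Travel time t = 4.1e+04 m / 1.1 m/s = 3.727e+04 s = 0.4314 d.
C = 2.981·exp(−0.084·0.4314) = 2.981·0.9644 = 2.875 mg/L.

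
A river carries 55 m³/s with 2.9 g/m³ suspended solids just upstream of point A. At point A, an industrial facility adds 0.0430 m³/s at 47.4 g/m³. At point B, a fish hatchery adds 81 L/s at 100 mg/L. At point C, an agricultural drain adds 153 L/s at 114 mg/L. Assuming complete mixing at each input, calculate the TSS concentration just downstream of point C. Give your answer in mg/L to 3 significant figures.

After input A: C = (55·2.9 + 0.043·47.4) / 55.04 = 2.935 mg/L.
81 L/s = 0.081 m³/s.
After input B: C = (55.04·2.935 + 0.081·100) / 55.12 = 3.077 mg/L.
153 L/s = 0.153 m³/s.
After input C: C = (55.12·3.077 + 0.153·114) / 55.28 = 3.384 mg/L.

3.38 mg/L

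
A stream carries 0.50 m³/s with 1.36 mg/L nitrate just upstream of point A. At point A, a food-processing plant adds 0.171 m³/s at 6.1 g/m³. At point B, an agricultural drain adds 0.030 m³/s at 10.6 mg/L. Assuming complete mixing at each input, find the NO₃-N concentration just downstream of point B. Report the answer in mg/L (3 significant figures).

2.91 mg/L

After input A: C = (0.5·1.36 + 0.171·6.1) / 0.671 = 2.568 mg/L.
After input B: C = (0.671·2.568 + 0.03·10.6) / 0.701 = 2.912 mg/L.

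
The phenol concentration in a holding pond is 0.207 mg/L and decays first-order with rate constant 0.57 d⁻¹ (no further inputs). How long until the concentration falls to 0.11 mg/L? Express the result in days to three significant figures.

t = ln(C₀/C)/k = ln(0.207/0.11)/0.57 = 0.6322/0.57 = 1.109 d.

1.11 d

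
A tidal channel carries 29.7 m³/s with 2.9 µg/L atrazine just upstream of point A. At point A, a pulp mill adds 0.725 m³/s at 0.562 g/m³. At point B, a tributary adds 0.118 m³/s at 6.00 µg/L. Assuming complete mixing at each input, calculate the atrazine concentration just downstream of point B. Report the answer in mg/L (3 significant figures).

2.9 µg/L = 0.0029 mg/L.
After input A: C = (29.7·0.0029 + 0.725·0.562) / 30.43 = 0.01622 mg/L.
6.00 µg/L = 0.006 mg/L.
After input B: C = (30.43·0.01622 + 0.118·0.006) / 30.54 = 0.01618 mg/L.

0.0162 mg/L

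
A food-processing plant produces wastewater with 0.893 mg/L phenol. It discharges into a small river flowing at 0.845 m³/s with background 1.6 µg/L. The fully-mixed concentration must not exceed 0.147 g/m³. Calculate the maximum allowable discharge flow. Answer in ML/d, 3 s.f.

1.6 µg/L = 0.0016 mg/L.
Mass balance at complete mixing: C_std·(Q_w + Q_r) = Q_w·C_e + Q_r·C_b.
Rearranging, Q_w = Q_r·(C_std − C_b)/(C_e − C_std) = 0.845·(0.147 − 0.0016) / (0.893 − 0.147) = 0.1647 m³/s.
= 14.23 ML/d.

14.2 ML/d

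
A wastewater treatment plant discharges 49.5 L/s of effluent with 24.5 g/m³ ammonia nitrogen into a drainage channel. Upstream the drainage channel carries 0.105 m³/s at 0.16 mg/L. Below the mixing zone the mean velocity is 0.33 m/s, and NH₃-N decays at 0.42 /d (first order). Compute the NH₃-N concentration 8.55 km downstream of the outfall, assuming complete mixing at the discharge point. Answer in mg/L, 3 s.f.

7.02 mg/L

49.5 L/s = 0.0495 m³/s.
After complete mixing, C₀ = (0.0495·24.5 + 0.105·0.16) / 0.1545 = 7.958 mg/L.
Travel time t = 8550 m / 0.33 m/s = 2.591e+04 s = 0.2999 d.
C = 7.958·exp(−0.42·0.2999) = 7.958·0.8817 = 7.016 mg/L.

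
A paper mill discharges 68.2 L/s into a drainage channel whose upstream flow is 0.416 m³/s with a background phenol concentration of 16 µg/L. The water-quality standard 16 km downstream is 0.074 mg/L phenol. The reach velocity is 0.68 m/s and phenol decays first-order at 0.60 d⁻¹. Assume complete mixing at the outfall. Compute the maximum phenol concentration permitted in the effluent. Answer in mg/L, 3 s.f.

68.2 L/s = 0.0682 m³/s.
16 µg/L = 0.016 mg/L.
Travel time to the compliance point: t = 1.6e+04/0.68 = 2.353e+04 s = 0.2723 d; decay factor exp(−0.60·0.2723) = 0.8493.
So the concentration just after mixing may be at most 0.074/0.8493 = 0.08714 mg/L.
Mass balance: 0.08714·0.4842 = 0.0682·Cₑ + 0.416·0.016.
Cₑ = (0.04219 − 0.006656) / 0.0682 = 0.521 mg/L.

0.521 mg/L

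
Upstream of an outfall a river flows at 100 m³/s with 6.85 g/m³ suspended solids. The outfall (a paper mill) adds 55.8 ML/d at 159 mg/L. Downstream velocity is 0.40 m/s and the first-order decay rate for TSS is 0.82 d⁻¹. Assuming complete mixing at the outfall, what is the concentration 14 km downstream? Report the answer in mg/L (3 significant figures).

55.8 ML/d = 0.6458 m³/s.
After complete mixing, C₀ = (0.6458·159 + 100·6.85) / 100.6 = 7.826 mg/L.
Travel time t = 1.4e+04 m / 0.40 m/s = 3.5e+04 s = 0.4051 d.
C = 7.826·exp(−0.82·0.4051) = 7.826·0.7174 = 5.614 mg/L.

5.61 mg/L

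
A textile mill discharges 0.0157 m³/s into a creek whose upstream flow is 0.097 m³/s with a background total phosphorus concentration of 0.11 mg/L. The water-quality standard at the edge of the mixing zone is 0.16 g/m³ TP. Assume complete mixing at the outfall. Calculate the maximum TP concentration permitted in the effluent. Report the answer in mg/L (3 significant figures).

Mass balance: 0.16·0.1127 = 0.0157·Cₑ + 0.097·0.11.
Cₑ = (0.01803 − 0.01067) / 0.0157 = 0.4689 mg/L.

0.469 mg/L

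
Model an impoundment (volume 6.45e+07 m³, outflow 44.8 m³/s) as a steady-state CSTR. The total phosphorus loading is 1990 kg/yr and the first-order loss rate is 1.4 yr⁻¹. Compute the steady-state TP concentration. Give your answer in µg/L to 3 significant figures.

1.32 µg/L

Outflow Q = 44.8 m³/s × 3.156e+07 s/yr = 1.414e+09 m³/yr.
Steady-state CSTR mass balance: W = Q·C + k·V·C, so C = W/(Q + kV).
Q + kV = 1.414e+09 + 1.4·6.45e+07 = 1.504e+09 m³/yr.
C = 1990/1.504e+09 = 1.323e-06 kg/m³ = 0.001323 mg/L = 1.323 µg/L.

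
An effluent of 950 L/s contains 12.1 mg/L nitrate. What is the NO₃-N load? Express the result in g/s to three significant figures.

950 L/s = 0.95 m³/s.
Mass flux = Q·C = 0.95 m³/s × 12.1 g/m³ = 11.5 g/s.

11.5 g/s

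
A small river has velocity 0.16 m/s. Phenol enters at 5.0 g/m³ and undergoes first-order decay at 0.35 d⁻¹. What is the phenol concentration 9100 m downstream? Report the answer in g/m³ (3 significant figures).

3.97 g/m³

Travel time t = 9100 m / 0.16 m/s = 9100/0.16 = 5.688e+04 s = 0.6583 d.
First-order decay: C = 5.0·exp(−0.35·0.6583) = 5.0·0.7942 = 3.971 g/m³.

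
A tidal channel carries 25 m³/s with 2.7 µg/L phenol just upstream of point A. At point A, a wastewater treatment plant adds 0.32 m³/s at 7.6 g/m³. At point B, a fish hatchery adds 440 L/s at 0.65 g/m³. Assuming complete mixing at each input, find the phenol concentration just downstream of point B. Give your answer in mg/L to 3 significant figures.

2.7 µg/L = 0.0027 mg/L.
After input A: C = (25·0.0027 + 0.32·7.6) / 25.32 = 0.09872 mg/L.
440 L/s = 0.44 m³/s.
After input B: C = (25.32·0.09872 + 0.44·0.65) / 25.76 = 0.1081 mg/L.

0.108 mg/L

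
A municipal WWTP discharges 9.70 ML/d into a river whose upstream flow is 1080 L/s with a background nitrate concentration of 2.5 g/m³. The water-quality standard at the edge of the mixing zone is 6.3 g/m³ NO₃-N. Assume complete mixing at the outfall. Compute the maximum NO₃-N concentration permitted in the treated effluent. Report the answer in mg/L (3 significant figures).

9.70 ML/d = 0.1123 m³/s.
1080 L/s = 1.08 m³/s.
Mass balance: 6.3·1.192 = 0.1123·Cₑ + 1.08·2.5.
Cₑ = (7.511 − 2.7) / 0.1123 = 42.86 mg/L.

42.9 mg/L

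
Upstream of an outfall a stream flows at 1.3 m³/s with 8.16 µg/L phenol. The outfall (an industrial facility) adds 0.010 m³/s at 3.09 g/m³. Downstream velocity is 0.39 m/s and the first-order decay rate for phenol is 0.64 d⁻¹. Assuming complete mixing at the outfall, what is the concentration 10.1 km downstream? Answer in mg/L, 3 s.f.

8.16 µg/L = 0.00816 mg/L.
After complete mixing, C₀ = (0.01·3.09 + 1.3·0.00816) / 1.31 = 0.03169 mg/L.
Travel time t = 1.01e+04 m / 0.39 m/s = 2.59e+04 s = 0.2997 d.
C = 0.03169·exp(−0.64·0.2997) = 0.03169·0.8254 = 0.02615 mg/L.

0.0262 mg/L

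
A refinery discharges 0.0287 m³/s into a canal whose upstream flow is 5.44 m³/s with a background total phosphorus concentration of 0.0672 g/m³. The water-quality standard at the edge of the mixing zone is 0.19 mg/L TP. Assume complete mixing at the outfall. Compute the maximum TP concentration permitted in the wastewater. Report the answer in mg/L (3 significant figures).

Mass balance: 0.19·5.469 = 0.0287·Cₑ + 5.44·0.0672.
Cₑ = (1.039 − 0.3656) / 0.0287 = 23.47 mg/L.

23.5 mg/L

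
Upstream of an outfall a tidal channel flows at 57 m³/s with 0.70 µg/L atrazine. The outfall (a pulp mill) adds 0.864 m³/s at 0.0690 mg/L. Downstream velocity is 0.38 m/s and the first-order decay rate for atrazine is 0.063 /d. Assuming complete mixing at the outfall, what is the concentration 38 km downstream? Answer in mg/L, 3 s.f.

0.70 µg/L = 0.0007 mg/L.
After complete mixing, C₀ = (0.864·0.069 + 57·0.0007) / 57.86 = 0.00172 mg/L.
Travel time t = 3.8e+04 m / 0.38 m/s = 1e+05 s = 1.157 d.
C = 0.00172·exp(−0.063·1.157) = 0.00172·0.9297 = 0.001599 mg/L.

0.00160 mg/L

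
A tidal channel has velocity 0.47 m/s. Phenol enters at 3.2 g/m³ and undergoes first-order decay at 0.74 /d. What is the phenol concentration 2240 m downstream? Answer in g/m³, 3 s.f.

Travel time t = 2240 m / 0.47 m/s = 2240/0.47 = 4766 s = 0.05516 d.
First-order decay: C = 3.2·exp(−0.74·0.05516) = 3.2·0.96 = 3.072 g/m³.

3.07 g/m³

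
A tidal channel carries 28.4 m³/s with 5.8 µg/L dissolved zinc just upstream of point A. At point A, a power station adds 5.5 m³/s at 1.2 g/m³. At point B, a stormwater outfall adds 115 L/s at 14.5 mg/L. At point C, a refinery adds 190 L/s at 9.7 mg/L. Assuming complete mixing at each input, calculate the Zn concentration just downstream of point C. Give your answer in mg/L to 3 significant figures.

5.8 µg/L = 0.0058 mg/L.
After input A: C = (28.4·0.0058 + 5.5·1.2) / 33.9 = 0.1995 mg/L.
115 L/s = 0.115 m³/s.
After input B: C = (33.9·0.1995 + 0.115·14.5) / 34.02 = 0.2479 mg/L.
190 L/s = 0.19 m³/s.
After input C: C = (34.02·0.2479 + 0.19·9.7) / 34.2 = 0.3004 mg/L.

0.300 mg/L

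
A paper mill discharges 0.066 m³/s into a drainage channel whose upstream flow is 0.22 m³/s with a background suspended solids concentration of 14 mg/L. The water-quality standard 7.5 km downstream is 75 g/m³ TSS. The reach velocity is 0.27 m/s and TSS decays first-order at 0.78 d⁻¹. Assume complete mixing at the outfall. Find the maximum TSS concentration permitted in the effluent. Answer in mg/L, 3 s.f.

Travel time to the compliance point: t = 7500/0.27 = 2.778e+04 s = 0.3215 d; decay factor exp(−0.78·0.3215) = 0.7782.
So the concentration just after mixing may be at most 75/0.7782 = 96.38 mg/L.
Mass balance: 96.38·0.286 = 0.066·Cₑ + 0.22·14.
Cₑ = (27.56 − 3.08) / 0.066 = 371 mg/L.

371 mg/L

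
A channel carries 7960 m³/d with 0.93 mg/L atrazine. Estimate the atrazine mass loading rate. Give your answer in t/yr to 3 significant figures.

2.70 t/yr

7960 m³/d = 0.09213 m³/s.
Mass flux = Q·C = 0.09213 m³/s × 0.93 g/m³ = 0.08568 g/s.
= 0.08568 g/s × 31.56 = 2.704 t/yr.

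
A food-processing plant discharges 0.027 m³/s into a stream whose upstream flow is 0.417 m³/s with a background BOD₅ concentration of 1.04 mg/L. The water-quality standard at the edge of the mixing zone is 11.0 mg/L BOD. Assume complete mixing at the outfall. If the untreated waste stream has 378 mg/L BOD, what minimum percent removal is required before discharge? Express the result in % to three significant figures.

56.4 %

Mass balance: 11·0.444 = 0.027·Cₑ + 0.417·1.04.
Cₑ = (4.884 − 0.4337) / 0.027 = 164.8 mg/L.
Required removal = 1 − 164.8/378 = 56.4 %.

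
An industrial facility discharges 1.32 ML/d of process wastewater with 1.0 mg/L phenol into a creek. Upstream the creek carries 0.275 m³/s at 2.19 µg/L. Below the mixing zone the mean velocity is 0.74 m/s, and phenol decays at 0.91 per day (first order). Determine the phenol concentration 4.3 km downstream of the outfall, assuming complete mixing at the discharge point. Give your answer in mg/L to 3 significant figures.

1.32 ML/d = 0.01528 m³/s.
2.19 µg/L = 0.00219 mg/L.
After complete mixing, C₀ = (0.01528·1 + 0.275·0.00219) / 0.2903 = 0.05471 mg/L.
Travel time t = 4300 m / 0.74 m/s = 5811 s = 0.06725 d.
C = 0.05471·exp(−0.91·0.06725) = 0.05471·0.9406 = 0.05146 mg/L.

0.0515 mg/L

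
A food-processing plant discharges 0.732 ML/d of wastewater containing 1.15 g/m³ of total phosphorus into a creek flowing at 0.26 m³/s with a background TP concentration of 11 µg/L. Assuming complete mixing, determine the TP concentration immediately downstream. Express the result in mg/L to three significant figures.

0.732 ML/d = 0.008472 m³/s.
11 µg/L = 0.011 mg/L.
By mass balance at complete mixing, C = (0.008472·1.15 + 0.26·0.011) / (0.008472 + 0.26) = 0.0126/0.2685 = 0.04694 mg/L.

0.0469 mg/L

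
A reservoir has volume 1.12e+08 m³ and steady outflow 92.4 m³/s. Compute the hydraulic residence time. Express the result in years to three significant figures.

Q = 92.4 m³/s × 3.156e+07 s/yr = 2.916e+09 m³/yr.
Hydraulic residence time τ = V/Q = 1.12e+08/2.916e+09 = 0.03841 yr.

0.0384 yr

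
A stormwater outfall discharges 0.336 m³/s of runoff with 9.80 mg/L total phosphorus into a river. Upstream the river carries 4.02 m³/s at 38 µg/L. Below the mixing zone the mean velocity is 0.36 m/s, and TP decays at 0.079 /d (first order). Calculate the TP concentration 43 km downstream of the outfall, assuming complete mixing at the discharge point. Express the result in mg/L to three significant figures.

0.709 mg/L

38 µg/L = 0.038 mg/L.
After complete mixing, C₀ = (0.336·9.8 + 4.02·0.038) / 4.356 = 0.791 mg/L.
Travel time t = 4.3e+04 m / 0.36 m/s = 1.194e+05 s = 1.382 d.
C = 0.791·exp(−0.079·1.382) = 0.791·0.8965 = 0.7092 mg/L.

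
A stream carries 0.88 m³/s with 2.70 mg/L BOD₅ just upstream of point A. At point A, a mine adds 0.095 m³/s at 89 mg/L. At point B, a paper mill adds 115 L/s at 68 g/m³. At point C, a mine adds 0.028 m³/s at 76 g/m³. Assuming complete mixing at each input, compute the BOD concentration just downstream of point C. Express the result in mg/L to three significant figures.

After input A: C = (0.88·2.7 + 0.095·89) / 0.975 = 11.11 mg/L.
115 L/s = 0.115 m³/s.
After input B: C = (0.975·11.11 + 0.115·68) / 1.09 = 17.11 mg/L.
After input C: C = (1.09·17.11 + 0.028·76) / 1.118 = 18.59 mg/L.

18.6 mg/L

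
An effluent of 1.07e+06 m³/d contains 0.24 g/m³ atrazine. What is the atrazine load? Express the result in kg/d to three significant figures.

257 kg/d

1.07e+06 m³/d = 12.38 m³/s.
Mass flux = Q·C = 12.38 m³/s × 0.24 g/m³ = 2.972 g/s.
= 2.972 g/s × 86.4 = 256.8 kg/d.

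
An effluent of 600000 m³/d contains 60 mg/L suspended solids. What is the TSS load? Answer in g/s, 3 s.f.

600000 m³/d = 6.944 m³/s.
Mass flux = Q·C = 6.944 m³/s × 60 g/m³ = 416.7 g/s.

417 g/s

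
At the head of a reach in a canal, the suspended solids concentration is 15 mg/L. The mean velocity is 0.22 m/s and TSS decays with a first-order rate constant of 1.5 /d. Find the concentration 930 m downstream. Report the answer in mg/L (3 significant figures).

13.9 mg/L

Travel time t = 930 m / 0.22 m/s = 930/0.22 = 4227 s = 0.04893 d.
First-order decay: C = 15·exp(−1.5·0.04893) = 15·0.9292 = 13.94 mg/L.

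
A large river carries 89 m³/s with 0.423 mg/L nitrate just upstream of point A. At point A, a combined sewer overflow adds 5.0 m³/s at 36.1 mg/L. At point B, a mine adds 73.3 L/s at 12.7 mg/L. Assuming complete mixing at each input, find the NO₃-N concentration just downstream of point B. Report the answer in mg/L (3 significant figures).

2.33 mg/L

After input A: C = (89·0.423 + 5·36.1) / 94 = 2.321 mg/L.
73.3 L/s = 0.0733 m³/s.
After input B: C = (94·2.321 + 0.0733·12.7) / 94.07 = 2.329 mg/L.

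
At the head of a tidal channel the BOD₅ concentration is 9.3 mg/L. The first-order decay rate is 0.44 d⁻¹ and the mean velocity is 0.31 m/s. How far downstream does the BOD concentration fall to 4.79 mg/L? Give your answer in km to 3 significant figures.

40.4 km

From C = C₀·e^(−kt), t = ln(C₀/C)/k = ln(9.3/4.79)/0.44 = 0.6635/0.44 = 1.508 d.
Distance = v·t = 0.31 m/s × 1.303e+05 s = 4.039e+04 m = 40.39 km.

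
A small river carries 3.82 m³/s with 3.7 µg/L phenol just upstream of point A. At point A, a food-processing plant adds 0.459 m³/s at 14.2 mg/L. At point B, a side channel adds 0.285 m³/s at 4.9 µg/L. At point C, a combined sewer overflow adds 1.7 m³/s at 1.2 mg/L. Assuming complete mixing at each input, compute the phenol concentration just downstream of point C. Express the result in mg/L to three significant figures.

1.37 mg/L

3.7 µg/L = 0.0037 mg/L.
After input A: C = (3.82·0.0037 + 0.459·14.2) / 4.279 = 1.527 mg/L.
4.9 µg/L = 0.0049 mg/L.
After input B: C = (4.279·1.527 + 0.285·0.0049) / 4.564 = 1.431 mg/L.
After input C: C = (4.564·1.431 + 1.7·1.2) / 6.264 = 1.369 mg/L.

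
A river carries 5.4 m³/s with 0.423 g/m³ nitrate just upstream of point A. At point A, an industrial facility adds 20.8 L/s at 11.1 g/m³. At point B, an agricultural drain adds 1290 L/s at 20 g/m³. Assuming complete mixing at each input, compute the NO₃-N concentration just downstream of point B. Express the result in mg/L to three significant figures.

4.22 mg/L

20.8 L/s = 0.0208 m³/s.
After input A: C = (5.4·0.423 + 0.0208·11.1) / 5.421 = 0.464 mg/L.
1290 L/s = 1.29 m³/s.
After input B: C = (5.421·0.464 + 1.29·20) / 6.711 = 4.219 mg/L.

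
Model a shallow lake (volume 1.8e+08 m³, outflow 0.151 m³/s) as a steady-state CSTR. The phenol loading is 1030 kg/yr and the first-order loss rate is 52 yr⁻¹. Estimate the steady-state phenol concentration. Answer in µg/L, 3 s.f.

Outflow Q = 0.151 m³/s × 3.156e+07 s/yr = 4.765e+06 m³/yr.
Steady-state CSTR mass balance: W = Q·C + k·V·C, so C = W/(Q + kV).
Q + kV = 4.765e+06 + 52·1.8e+08 = 9.365e+09 m³/yr.
C = 1030/9.365e+09 = 1.1e-07 kg/m³ = 0.00011 mg/L = 0.11 µg/L.

0.110 µg/L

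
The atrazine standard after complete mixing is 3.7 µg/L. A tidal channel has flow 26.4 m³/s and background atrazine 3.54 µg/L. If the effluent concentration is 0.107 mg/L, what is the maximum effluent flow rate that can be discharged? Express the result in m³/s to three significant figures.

0.0409 m³/s

3.54 µg/L = 0.00354 mg/L.
3.7 µg/L = 0.0037 mg/L.
Mass balance at complete mixing: C_std·(Q_w + Q_r) = Q_w·C_e + Q_r·C_b.
Rearranging, Q_w = Q_r·(C_std − C_b)/(C_e − C_std) = 26.4·(0.0037 − 0.00354) / (0.107 − 0.0037) = 0.04089 m³/s.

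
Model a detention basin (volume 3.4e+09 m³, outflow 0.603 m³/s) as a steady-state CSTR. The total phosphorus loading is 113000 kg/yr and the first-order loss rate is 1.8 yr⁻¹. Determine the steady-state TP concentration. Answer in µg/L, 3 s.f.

Outflow Q = 0.603 m³/s × 3.156e+07 s/yr = 1.903e+07 m³/yr.
Steady-state CSTR mass balance: W = Q·C + k·V·C, so C = W/(Q + kV).
Q + kV = 1.903e+07 + 1.8·3.4e+09 = 6.139e+09 m³/yr.
C = 113000/6.139e+09 = 1.841e-05 kg/m³ = 0.01841 mg/L = 18.41 µg/L.

18.4 µg/L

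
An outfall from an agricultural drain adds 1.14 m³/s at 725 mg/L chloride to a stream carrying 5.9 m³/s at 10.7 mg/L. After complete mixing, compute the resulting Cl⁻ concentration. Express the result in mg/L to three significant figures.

126 mg/L

Flow-weighted mixing gives C = (1.14·725 + 5.9·10.7) / (1.14 + 5.9) = 889.6/7.04 = 126.4 mg/L.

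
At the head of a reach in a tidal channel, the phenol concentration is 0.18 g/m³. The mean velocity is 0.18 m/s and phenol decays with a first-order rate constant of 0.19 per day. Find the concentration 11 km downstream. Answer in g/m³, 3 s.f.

Travel time t = 11 km / 0.18 m/s = 1.1e+04/0.18 = 6.111e+04 s = 0.7073 d.
First-order decay: C = 0.18·exp(−0.19·0.7073) = 0.18·0.8743 = 0.1574 g/m³.

0.157 g/m³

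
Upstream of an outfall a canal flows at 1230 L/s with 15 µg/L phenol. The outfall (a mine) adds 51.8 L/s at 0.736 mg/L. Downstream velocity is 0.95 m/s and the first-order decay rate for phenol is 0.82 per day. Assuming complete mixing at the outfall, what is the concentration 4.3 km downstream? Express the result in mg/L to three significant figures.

0.0423 mg/L

51.8 L/s = 0.0518 m³/s.
1230 L/s = 1.23 m³/s.
15 µg/L = 0.015 mg/L.
After complete mixing, C₀ = (0.0518·0.736 + 1.23·0.015) / 1.282 = 0.04414 mg/L.
Travel time t = 4300 m / 0.95 m/s = 4526 s = 0.05239 d.
C = 0.04414·exp(−0.82·0.05239) = 0.04414·0.958 = 0.04228 mg/L.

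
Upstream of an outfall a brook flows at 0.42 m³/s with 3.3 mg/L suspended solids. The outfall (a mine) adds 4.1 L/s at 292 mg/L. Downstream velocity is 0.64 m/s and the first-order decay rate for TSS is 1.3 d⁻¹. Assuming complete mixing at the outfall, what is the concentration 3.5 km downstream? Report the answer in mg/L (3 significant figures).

5.61 mg/L

4.1 L/s = 0.0041 m³/s.
After complete mixing, C₀ = (0.0041·292 + 0.42·3.3) / 0.4241 = 6.091 mg/L.
Travel time t = 3500 m / 0.64 m/s = 5469 s = 0.0633 d.
C = 6.091·exp(−1.3·0.0633) = 6.091·0.921 = 5.61 mg/L.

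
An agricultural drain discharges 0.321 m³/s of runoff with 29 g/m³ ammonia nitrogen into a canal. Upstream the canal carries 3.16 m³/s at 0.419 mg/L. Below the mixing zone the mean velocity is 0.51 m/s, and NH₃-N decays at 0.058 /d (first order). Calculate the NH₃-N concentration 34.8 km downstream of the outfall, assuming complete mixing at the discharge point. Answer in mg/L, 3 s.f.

2.92 mg/L

After complete mixing, C₀ = (0.321·29 + 3.16·0.419) / 3.481 = 3.055 mg/L.
Travel time t = 3.48e+04 m / 0.51 m/s = 6.824e+04 s = 0.7898 d.
C = 3.055·exp(−0.058·0.7898) = 3.055·0.9552 = 2.918 mg/L.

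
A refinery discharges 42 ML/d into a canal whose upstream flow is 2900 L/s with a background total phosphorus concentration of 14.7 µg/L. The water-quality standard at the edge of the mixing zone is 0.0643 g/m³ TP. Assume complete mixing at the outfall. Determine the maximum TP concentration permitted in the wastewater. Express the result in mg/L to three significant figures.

0.360 mg/L

42 ML/d = 0.4861 m³/s.
2900 L/s = 2.9 m³/s.
14.7 µg/L = 0.0147 mg/L.
Mass balance: 0.0643·3.386 = 0.4861·Cₑ + 2.9·0.0147.
Cₑ = (0.2177 − 0.04263) / 0.4861 = 0.3602 mg/L.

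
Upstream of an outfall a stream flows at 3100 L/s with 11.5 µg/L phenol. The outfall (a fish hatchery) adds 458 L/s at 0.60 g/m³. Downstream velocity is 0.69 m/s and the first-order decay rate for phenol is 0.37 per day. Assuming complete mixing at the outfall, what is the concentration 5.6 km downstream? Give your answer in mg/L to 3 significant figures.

458 L/s = 0.458 m³/s.
3100 L/s = 3.1 m³/s.
11.5 µg/L = 0.0115 mg/L.
After complete mixing, C₀ = (0.458·0.6 + 3.1·0.0115) / 3.558 = 0.08725 mg/L.
Travel time t = 5600 m / 0.69 m/s = 8116 s = 0.09393 d.
C = 0.08725·exp(−0.37·0.09393) = 0.08725·0.9658 = 0.08427 mg/L.

0.0843 mg/L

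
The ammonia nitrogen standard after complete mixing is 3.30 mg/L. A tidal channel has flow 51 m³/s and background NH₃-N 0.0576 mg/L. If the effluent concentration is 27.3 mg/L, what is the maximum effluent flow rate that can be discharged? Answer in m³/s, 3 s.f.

Mass balance at complete mixing: C_std·(Q_w + Q_r) = Q_w·C_e + Q_r·C_b.
Rearranging, Q_w = Q_r·(C_std − C_b)/(C_e − C_std) = 51·(3.3 − 0.0576) / (27.3 − 3.3) = 6.89 m³/s.

6.89 m³/s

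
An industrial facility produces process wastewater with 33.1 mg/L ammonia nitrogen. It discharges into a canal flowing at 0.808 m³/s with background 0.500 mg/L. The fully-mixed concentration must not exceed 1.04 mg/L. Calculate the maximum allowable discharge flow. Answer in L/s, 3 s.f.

Mass balance at complete mixing: C_std·(Q_w + Q_r) = Q_w·C_e + Q_r·C_b.
Rearranging, Q_w = Q_r·(C_std − C_b)/(C_e − C_std) = 0.808·(1.04 − 0.5) / (33.1 − 1.04) = 0.01361 m³/s.
= 13.61 L/s.

13.6 L/s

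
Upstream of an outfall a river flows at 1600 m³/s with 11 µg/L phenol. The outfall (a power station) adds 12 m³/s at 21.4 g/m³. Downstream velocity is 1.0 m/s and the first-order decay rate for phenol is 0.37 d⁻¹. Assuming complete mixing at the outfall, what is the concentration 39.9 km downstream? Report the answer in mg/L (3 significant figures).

0.143 mg/L

11 µg/L = 0.011 mg/L.
After complete mixing, C₀ = (12·21.4 + 1600·0.011) / 1612 = 0.1702 mg/L.
Travel time t = 3.99e+04 m / 1.0 m/s = 3.99e+04 s = 0.4618 d.
C = 0.1702·exp(−0.37·0.4618) = 0.1702·0.8429 = 0.1435 mg/L.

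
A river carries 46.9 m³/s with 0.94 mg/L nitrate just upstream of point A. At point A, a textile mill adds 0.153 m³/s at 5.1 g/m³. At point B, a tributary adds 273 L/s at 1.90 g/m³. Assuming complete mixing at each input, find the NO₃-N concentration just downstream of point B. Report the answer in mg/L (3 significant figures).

After input A: C = (46.9·0.94 + 0.153·5.1) / 47.05 = 0.9535 mg/L.
273 L/s = 0.273 m³/s.
After input B: C = (47.05·0.9535 + 0.273·1.9) / 47.33 = 0.959 mg/L.

0.959 mg/L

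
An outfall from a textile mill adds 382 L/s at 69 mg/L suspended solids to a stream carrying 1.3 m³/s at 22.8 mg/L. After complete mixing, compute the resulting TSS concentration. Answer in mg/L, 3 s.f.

382 L/s = 0.382 m³/s.
Flow-weighted mixing gives C = (0.382·69 + 1.3·22.8) / (0.382 + 1.3) = 56/1.682 = 33.29 mg/L.

33.3 mg/L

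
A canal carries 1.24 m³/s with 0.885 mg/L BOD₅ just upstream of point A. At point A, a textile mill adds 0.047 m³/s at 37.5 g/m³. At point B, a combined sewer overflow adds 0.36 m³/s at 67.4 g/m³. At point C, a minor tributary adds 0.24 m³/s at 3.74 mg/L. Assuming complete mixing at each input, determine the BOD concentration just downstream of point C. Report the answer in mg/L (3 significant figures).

After input A: C = (1.24·0.885 + 0.047·37.5) / 1.287 = 2.222 mg/L.
After input B: C = (1.287·2.222 + 0.36·67.4) / 1.647 = 16.47 mg/L.
After input C: C = (1.647·16.47 + 0.24·3.74) / 1.887 = 14.85 mg/L.

14.8 mg/L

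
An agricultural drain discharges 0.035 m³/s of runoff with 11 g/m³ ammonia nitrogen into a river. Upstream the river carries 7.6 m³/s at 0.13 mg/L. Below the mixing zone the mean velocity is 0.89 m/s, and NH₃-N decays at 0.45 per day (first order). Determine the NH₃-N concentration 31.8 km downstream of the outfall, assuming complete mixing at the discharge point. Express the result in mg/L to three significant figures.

0.149 mg/L

After complete mixing, C₀ = (0.035·11 + 7.6·0.13) / 7.635 = 0.1798 mg/L.
Travel time t = 3.18e+04 m / 0.89 m/s = 3.573e+04 s = 0.4135 d.
C = 0.1798·exp(−0.45·0.4135) = 0.1798·0.8302 = 0.1493 mg/L.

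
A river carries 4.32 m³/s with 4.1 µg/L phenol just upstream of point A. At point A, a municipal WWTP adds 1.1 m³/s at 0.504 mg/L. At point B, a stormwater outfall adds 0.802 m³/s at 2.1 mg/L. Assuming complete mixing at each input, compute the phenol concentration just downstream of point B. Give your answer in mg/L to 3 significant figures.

0.363 mg/L

4.1 µg/L = 0.0041 mg/L.
After input A: C = (4.32·0.0041 + 1.1·0.504) / 5.42 = 0.1056 mg/L.
After input B: C = (5.42·0.1056 + 0.802·2.1) / 6.222 = 0.3626 mg/L.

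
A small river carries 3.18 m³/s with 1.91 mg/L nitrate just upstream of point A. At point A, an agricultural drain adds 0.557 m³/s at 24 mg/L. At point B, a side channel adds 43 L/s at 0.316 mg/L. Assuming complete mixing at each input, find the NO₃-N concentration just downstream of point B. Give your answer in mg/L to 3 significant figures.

After input A: C = (3.18·1.91 + 0.557·24) / 3.737 = 5.203 mg/L.
43 L/s = 0.043 m³/s.
After input B: C = (3.737·5.203 + 0.043·0.316) / 3.78 = 5.147 mg/L.

5.15 mg/L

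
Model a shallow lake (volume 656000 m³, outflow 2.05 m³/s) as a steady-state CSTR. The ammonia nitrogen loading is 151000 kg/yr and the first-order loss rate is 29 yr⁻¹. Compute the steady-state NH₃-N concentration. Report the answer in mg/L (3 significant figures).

1.80 mg/L

Outflow Q = 2.05 m³/s × 3.156e+07 s/yr = 6.469e+07 m³/yr.
Steady-state CSTR mass balance: W = Q·C + k·V·C, so C = W/(Q + kV).
Q + kV = 6.469e+07 + 29·656000 = 8.372e+07 m³/yr.
C = 151000/8.372e+07 = 0.001804 kg/m³ = 1.804 mg/L.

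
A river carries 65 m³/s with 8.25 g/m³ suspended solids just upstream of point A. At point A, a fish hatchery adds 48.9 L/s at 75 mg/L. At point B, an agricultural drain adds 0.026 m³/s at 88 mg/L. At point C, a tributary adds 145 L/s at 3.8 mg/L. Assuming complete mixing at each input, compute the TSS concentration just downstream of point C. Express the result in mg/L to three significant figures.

8.32 mg/L

48.9 L/s = 0.0489 m³/s.
After input A: C = (65·8.25 + 0.0489·75) / 65.05 = 8.3 mg/L.
After input B: C = (65.05·8.3 + 0.026·88) / 65.07 = 8.332 mg/L.
145 L/s = 0.145 m³/s.
After input C: C = (65.07·8.332 + 0.145·3.8) / 65.22 = 8.322 mg/L.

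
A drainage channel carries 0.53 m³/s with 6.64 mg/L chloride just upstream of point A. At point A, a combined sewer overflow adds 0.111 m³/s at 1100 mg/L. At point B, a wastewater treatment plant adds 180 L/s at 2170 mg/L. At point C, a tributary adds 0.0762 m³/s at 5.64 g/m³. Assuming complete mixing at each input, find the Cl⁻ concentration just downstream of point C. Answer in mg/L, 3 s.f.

After input A: C = (0.53·6.64 + 0.111·1100) / 0.641 = 196 mg/L.
180 L/s = 0.18 m³/s.
After input B: C = (0.641·196 + 0.18·2170) / 0.821 = 628.8 mg/L.
After input C: C = (0.821·628.8 + 0.0762·5.64) / 0.8972 = 575.8 mg/L.

576 mg/L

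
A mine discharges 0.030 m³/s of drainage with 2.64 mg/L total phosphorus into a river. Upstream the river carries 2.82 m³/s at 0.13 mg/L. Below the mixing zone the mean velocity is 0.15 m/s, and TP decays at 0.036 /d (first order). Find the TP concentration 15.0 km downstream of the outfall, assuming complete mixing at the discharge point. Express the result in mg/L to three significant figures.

0.150 mg/L

After complete mixing, C₀ = (0.03·2.64 + 2.82·0.13) / 2.85 = 0.1564 mg/L.
Travel time t = 1.5e+04 m / 0.15 m/s = 1e+05 s = 1.157 d.
C = 0.1564·exp(−0.036·1.157) = 0.1564·0.9592 = 0.15 mg/L.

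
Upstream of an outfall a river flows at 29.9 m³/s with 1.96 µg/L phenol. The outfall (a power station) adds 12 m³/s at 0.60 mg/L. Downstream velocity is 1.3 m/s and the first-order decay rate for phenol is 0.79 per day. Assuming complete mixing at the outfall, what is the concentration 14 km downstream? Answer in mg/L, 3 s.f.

0.157 mg/L

1.96 µg/L = 0.00196 mg/L.
After complete mixing, C₀ = (12·0.6 + 29.9·0.00196) / 41.9 = 0.1732 mg/L.
Travel time t = 1.4e+04 m / 1.3 m/s = 1.077e+04 s = 0.1246 d.
C = 0.1732·exp(−0.79·0.1246) = 0.1732·0.9062 = 0.157 mg/L.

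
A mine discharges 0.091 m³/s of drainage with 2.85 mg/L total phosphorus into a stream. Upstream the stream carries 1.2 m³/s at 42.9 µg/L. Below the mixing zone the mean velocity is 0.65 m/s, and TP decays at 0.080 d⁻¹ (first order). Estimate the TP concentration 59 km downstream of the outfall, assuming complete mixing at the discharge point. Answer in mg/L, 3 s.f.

42.9 µg/L = 0.0429 mg/L.
After complete mixing, C₀ = (0.091·2.85 + 1.2·0.0429) / 1.291 = 0.2408 mg/L.
Travel time t = 5.9e+04 m / 0.65 m/s = 9.077e+04 s = 1.051 d.
C = 0.2408·exp(−0.080·1.051) = 0.2408·0.9194 = 0.2214 mg/L.

0.221 mg/L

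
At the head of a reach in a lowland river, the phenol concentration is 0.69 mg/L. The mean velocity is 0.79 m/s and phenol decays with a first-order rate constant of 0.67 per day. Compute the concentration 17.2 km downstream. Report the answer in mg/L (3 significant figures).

0.583 mg/L

Travel time t = 17.2 km / 0.79 m/s = 1.72e+04/0.79 = 2.177e+04 s = 0.252 d.
First-order decay: C = 0.69·exp(−0.67·0.252) = 0.69·0.8446 = 0.5828 mg/L.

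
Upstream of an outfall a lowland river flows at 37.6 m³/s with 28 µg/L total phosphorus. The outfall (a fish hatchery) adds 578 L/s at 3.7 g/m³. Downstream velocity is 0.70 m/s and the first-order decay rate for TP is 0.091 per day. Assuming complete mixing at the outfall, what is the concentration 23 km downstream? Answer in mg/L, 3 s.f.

578 L/s = 0.578 m³/s.
28 µg/L = 0.028 mg/L.
After complete mixing, C₀ = (0.578·3.7 + 37.6·0.028) / 38.18 = 0.08359 mg/L.
Travel time t = 2.3e+04 m / 0.70 m/s = 3.286e+04 s = 0.3803 d.
C = 0.08359·exp(−0.091·0.3803) = 0.08359·0.966 = 0.08075 mg/L.

0.0807 mg/L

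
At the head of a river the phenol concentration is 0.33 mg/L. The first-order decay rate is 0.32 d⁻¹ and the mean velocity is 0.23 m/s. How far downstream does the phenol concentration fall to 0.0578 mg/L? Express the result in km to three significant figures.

108 km

From C = C₀·e^(−kt), t = ln(C₀/C)/k = ln(0.33/0.0578)/0.32 = 1.742/0.32 = 5.444 d.
Distance = v·t = 0.23 m/s × 4.704e+05 s = 1.082e+05 m = 108.2 km.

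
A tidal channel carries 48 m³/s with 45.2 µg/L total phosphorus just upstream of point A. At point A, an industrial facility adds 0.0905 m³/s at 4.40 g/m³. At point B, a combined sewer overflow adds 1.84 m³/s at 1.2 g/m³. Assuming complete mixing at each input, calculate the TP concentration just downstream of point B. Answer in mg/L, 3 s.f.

45.2 µg/L = 0.0452 mg/L.
After input A: C = (48·0.0452 + 0.0905·4.4) / 48.09 = 0.0534 mg/L.
After input B: C = (48.09·0.0534 + 1.84·1.2) / 49.93 = 0.09565 mg/L.

0.0956 mg/L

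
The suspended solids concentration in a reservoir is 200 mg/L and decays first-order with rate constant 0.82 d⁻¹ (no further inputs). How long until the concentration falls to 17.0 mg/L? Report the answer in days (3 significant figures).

t = ln(C₀/C)/k = ln(200/17.0)/0.82 = 2.465/0.82 = 3.006 d.

3.01 d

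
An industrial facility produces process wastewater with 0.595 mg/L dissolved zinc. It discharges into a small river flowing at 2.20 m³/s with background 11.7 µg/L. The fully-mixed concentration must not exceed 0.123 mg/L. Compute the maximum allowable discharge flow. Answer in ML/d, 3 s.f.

11.7 µg/L = 0.0117 mg/L.
Mass balance at complete mixing: C_std·(Q_w + Q_r) = Q_w·C_e + Q_r·C_b.
Rearranging, Q_w = Q_r·(C_std − C_b)/(C_e − C_std) = 2.20·(0.123 − 0.0117) / (0.595 − 0.123) = 0.5188 m³/s.
= 44.82 ML/d.

44.8 ML/d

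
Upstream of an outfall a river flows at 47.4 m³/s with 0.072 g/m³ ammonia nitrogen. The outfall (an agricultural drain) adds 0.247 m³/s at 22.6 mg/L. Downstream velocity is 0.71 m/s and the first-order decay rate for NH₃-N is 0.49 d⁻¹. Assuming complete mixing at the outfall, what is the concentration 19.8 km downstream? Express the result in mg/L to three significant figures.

0.161 mg/L

After complete mixing, C₀ = (0.247·22.6 + 47.4·0.072) / 47.65 = 0.1888 mg/L.
Travel time t = 1.98e+04 m / 0.71 m/s = 2.789e+04 s = 0.3228 d.
C = 0.1888·exp(−0.49·0.3228) = 0.1888·0.8537 = 0.1612 mg/L.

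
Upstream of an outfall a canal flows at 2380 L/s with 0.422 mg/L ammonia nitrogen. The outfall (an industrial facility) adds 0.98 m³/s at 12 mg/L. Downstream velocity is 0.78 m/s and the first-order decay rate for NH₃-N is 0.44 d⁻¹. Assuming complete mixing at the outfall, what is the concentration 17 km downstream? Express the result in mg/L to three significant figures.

2380 L/s = 2.38 m³/s.
After complete mixing, C₀ = (0.98·12 + 2.38·0.422) / 3.36 = 3.799 mg/L.
Travel time t = 1.7e+04 m / 0.78 m/s = 2.179e+04 s = 0.2523 d.
C = 3.799·exp(−0.44·0.2523) = 3.799·0.8949 = 3.4 mg/L.

3.40 mg/L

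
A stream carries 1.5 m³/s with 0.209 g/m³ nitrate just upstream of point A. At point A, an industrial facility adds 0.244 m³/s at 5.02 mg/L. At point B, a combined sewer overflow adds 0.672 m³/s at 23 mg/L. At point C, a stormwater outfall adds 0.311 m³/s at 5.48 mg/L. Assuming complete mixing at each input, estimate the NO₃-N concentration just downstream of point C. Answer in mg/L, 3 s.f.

6.86 mg/L

After input A: C = (1.5·0.209 + 0.244·5.02) / 1.744 = 0.8821 mg/L.
After input B: C = (1.744·0.8821 + 0.672·23) / 2.416 = 7.034 mg/L.
After input C: C = (2.416·7.034 + 0.311·5.48) / 2.727 = 6.857 mg/L.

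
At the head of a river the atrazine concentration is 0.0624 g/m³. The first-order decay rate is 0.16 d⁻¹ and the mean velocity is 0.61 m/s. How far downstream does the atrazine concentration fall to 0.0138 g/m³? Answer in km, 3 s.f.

From C = C₀·e^(−kt), t = ln(C₀/C)/k = ln(0.0624/0.0138)/0.16 = 1.509/0.16 = 9.431 d.
Distance = v·t = 0.61 m/s × 8.148e+05 s = 4.97e+05 m = 497 km.

497 km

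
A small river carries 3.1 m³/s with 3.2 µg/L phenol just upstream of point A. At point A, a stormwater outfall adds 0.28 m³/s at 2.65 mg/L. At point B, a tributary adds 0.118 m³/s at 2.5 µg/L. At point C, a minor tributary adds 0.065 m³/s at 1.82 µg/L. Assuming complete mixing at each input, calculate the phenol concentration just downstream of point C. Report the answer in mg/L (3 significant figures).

3.2 µg/L = 0.0032 mg/L.
After input A: C = (3.1·0.0032 + 0.28·2.65) / 3.38 = 0.2225 mg/L.
2.5 µg/L = 0.0025 mg/L.
After input B: C = (3.38·0.2225 + 0.118·0.0025) / 3.498 = 0.215 mg/L.
1.82 µg/L = 0.00182 mg/L.
After input C: C = (3.498·0.215 + 0.065·0.00182) / 3.563 = 0.2112 mg/L.

0.211 mg/L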